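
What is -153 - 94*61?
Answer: -5887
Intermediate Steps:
-153 - 94*61 = -153 - 5734 = -5887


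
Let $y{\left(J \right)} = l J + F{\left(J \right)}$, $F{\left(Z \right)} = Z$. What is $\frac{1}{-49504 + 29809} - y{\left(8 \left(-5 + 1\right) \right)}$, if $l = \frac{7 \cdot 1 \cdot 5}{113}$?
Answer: $\frac{93275407}{2225535} \approx 41.911$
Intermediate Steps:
$l = \frac{35}{113}$ ($l = 7 \cdot 5 \cdot \frac{1}{113} = 35 \cdot \frac{1}{113} = \frac{35}{113} \approx 0.30973$)
$y{\left(J \right)} = \frac{148 J}{113}$ ($y{\left(J \right)} = \frac{35 J}{113} + J = \frac{148 J}{113}$)
$\frac{1}{-49504 + 29809} - y{\left(8 \left(-5 + 1\right) \right)} = \frac{1}{-49504 + 29809} - \frac{148 \cdot 8 \left(-5 + 1\right)}{113} = \frac{1}{-19695} - \frac{148 \cdot 8 \left(-4\right)}{113} = - \frac{1}{19695} - \frac{148}{113} \left(-32\right) = - \frac{1}{19695} - - \frac{4736}{113} = - \frac{1}{19695} + \frac{4736}{113} = \frac{93275407}{2225535}$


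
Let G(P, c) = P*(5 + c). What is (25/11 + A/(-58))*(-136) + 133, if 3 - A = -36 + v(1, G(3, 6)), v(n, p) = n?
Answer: -27749/319 ≈ -86.987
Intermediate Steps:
A = 38 (A = 3 - (-36 + 1) = 3 - 1*(-35) = 3 + 35 = 38)
(25/11 + A/(-58))*(-136) + 133 = (25/11 + 38/(-58))*(-136) + 133 = (25*(1/11) + 38*(-1/58))*(-136) + 133 = (25/11 - 19/29)*(-136) + 133 = (516/319)*(-136) + 133 = -70176/319 + 133 = -27749/319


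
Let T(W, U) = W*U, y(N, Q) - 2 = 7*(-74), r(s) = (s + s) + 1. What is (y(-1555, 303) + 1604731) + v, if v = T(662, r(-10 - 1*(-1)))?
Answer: 1592961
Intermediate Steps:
r(s) = 1 + 2*s (r(s) = 2*s + 1 = 1 + 2*s)
y(N, Q) = -516 (y(N, Q) = 2 + 7*(-74) = 2 - 518 = -516)
T(W, U) = U*W
v = -11254 (v = (1 + 2*(-10 - 1*(-1)))*662 = (1 + 2*(-10 + 1))*662 = (1 + 2*(-9))*662 = (1 - 18)*662 = -17*662 = -11254)
(y(-1555, 303) + 1604731) + v = (-516 + 1604731) - 11254 = 1604215 - 11254 = 1592961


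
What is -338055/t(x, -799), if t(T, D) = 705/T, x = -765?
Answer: 17240805/47 ≈ 3.6683e+5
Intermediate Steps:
-338055/t(x, -799) = -338055/(705/(-765)) = -338055/(705*(-1/765)) = -338055/(-47/51) = -338055*(-51/47) = 17240805/47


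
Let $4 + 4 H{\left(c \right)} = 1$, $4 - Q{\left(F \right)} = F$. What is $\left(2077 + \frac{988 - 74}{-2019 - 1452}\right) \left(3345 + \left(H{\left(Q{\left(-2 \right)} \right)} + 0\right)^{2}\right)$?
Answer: $\frac{128618642579}{18512} \approx 6.9479 \cdot 10^{6}$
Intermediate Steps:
$Q{\left(F \right)} = 4 - F$
$H{\left(c \right)} = - \frac{3}{4}$ ($H{\left(c \right)} = -1 + \frac{1}{4} \cdot 1 = -1 + \frac{1}{4} = - \frac{3}{4}$)
$\left(2077 + \frac{988 - 74}{-2019 - 1452}\right) \left(3345 + \left(H{\left(Q{\left(-2 \right)} \right)} + 0\right)^{2}\right) = \left(2077 + \frac{988 - 74}{-2019 - 1452}\right) \left(3345 + \left(- \frac{3}{4} + 0\right)^{2}\right) = \left(2077 + \frac{914}{-3471}\right) \left(3345 + \left(- \frac{3}{4}\right)^{2}\right) = \left(2077 + 914 \left(- \frac{1}{3471}\right)\right) \left(3345 + \frac{9}{16}\right) = \left(2077 - \frac{914}{3471}\right) \frac{53529}{16} = \frac{7208353}{3471} \cdot \frac{53529}{16} = \frac{128618642579}{18512}$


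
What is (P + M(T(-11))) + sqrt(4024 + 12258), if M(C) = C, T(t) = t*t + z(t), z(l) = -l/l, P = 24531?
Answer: 24651 + sqrt(16282) ≈ 24779.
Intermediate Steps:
z(l) = -1 (z(l) = -1*1 = -1)
T(t) = -1 + t**2 (T(t) = t*t - 1 = t**2 - 1 = -1 + t**2)
(P + M(T(-11))) + sqrt(4024 + 12258) = (24531 + (-1 + (-11)**2)) + sqrt(4024 + 12258) = (24531 + (-1 + 121)) + sqrt(16282) = (24531 + 120) + sqrt(16282) = 24651 + sqrt(16282)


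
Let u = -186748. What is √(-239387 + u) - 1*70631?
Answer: -70631 + I*√426135 ≈ -70631.0 + 652.79*I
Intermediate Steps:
√(-239387 + u) - 1*70631 = √(-239387 - 186748) - 1*70631 = √(-426135) - 70631 = I*√426135 - 70631 = -70631 + I*√426135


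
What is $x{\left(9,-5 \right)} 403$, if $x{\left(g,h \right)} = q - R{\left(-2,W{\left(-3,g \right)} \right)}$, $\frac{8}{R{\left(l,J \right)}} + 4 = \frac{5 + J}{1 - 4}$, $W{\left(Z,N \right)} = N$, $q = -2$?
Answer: $-434$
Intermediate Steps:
$R{\left(l,J \right)} = \frac{8}{- \frac{17}{3} - \frac{J}{3}}$ ($R{\left(l,J \right)} = \frac{8}{-4 + \frac{5 + J}{1 - 4}} = \frac{8}{-4 + \frac{5 + J}{-3}} = \frac{8}{-4 + \left(5 + J\right) \left(- \frac{1}{3}\right)} = \frac{8}{-4 - \left(\frac{5}{3} + \frac{J}{3}\right)} = \frac{8}{- \frac{17}{3} - \frac{J}{3}}$)
$x{\left(g,h \right)} = -2 + \frac{24}{17 + g}$ ($x{\left(g,h \right)} = -2 - - \frac{24}{17 + g} = -2 + \frac{24}{17 + g}$)
$x{\left(9,-5 \right)} 403 = \frac{2 \left(-5 - 9\right)}{17 + 9} \cdot 403 = \frac{2 \left(-5 - 9\right)}{26} \cdot 403 = 2 \cdot \frac{1}{26} \left(-14\right) 403 = \left(- \frac{14}{13}\right) 403 = -434$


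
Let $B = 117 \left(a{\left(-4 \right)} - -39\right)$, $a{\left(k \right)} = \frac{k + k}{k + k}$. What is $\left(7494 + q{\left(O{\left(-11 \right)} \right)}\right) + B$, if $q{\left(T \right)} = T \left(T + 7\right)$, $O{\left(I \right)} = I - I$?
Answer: $12174$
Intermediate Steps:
$a{\left(k \right)} = 1$ ($a{\left(k \right)} = \frac{2 k}{2 k} = 2 k \frac{1}{2 k} = 1$)
$O{\left(I \right)} = 0$
$q{\left(T \right)} = T \left(7 + T\right)$
$B = 4680$ ($B = 117 \left(1 - -39\right) = 117 \left(1 + 39\right) = 117 \cdot 40 = 4680$)
$\left(7494 + q{\left(O{\left(-11 \right)} \right)}\right) + B = \left(7494 + 0 \left(7 + 0\right)\right) + 4680 = \left(7494 + 0 \cdot 7\right) + 4680 = \left(7494 + 0\right) + 4680 = 7494 + 4680 = 12174$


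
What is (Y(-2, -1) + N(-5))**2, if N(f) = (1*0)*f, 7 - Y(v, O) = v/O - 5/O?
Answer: 0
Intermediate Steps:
Y(v, O) = 7 + 5/O - v/O (Y(v, O) = 7 - (v/O - 5/O) = 7 - (-5/O + v/O) = 7 + (5/O - v/O) = 7 + 5/O - v/O)
N(f) = 0 (N(f) = 0*f = 0)
(Y(-2, -1) + N(-5))**2 = ((5 - 1*(-2) + 7*(-1))/(-1) + 0)**2 = (-(5 + 2 - 7) + 0)**2 = (-1*0 + 0)**2 = (0 + 0)**2 = 0**2 = 0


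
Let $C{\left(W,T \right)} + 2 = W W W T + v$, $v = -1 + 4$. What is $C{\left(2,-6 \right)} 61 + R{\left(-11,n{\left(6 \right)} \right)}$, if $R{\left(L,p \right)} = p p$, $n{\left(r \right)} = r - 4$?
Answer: $-2863$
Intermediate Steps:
$n{\left(r \right)} = -4 + r$
$R{\left(L,p \right)} = p^{2}$
$v = 3$
$C{\left(W,T \right)} = 1 + T W^{3}$ ($C{\left(W,T \right)} = -2 + \left(W W W T + 3\right) = -2 + \left(W^{2} W T + 3\right) = -2 + \left(W^{3} T + 3\right) = -2 + \left(T W^{3} + 3\right) = -2 + \left(3 + T W^{3}\right) = 1 + T W^{3}$)
$C{\left(2,-6 \right)} 61 + R{\left(-11,n{\left(6 \right)} \right)} = \left(1 - 6 \cdot 2^{3}\right) 61 + \left(-4 + 6\right)^{2} = \left(1 - 48\right) 61 + 2^{2} = \left(1 - 48\right) 61 + 4 = \left(-47\right) 61 + 4 = -2867 + 4 = -2863$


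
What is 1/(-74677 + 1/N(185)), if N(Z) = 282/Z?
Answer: -282/21058729 ≈ -1.3391e-5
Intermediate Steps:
1/(-74677 + 1/N(185)) = 1/(-74677 + 1/(282/185)) = 1/(-74677 + 185/282) = 1/(-21058729/282) = -282/21058729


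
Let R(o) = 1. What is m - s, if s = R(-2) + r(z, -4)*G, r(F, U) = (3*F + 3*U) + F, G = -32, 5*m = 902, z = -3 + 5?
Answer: 257/5 ≈ 51.400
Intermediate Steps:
z = 2
m = 902/5 (m = (⅕)*902 = 902/5 ≈ 180.40)
r(F, U) = 3*U + 4*F
s = 129 (s = 1 + (3*(-4) + 4*2)*(-32) = 1 + (-12 + 8)*(-32) = 1 - 4*(-32) = 1 + 128 = 129)
m - s = 902/5 - 1*129 = 902/5 - 129 = 257/5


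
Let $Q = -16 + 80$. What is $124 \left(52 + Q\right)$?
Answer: $14384$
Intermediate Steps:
$Q = 64$
$124 \left(52 + Q\right) = 124 \left(52 + 64\right) = 124 \cdot 116 = 14384$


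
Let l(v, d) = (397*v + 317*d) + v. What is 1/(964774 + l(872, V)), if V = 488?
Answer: 1/1466526 ≈ 6.8188e-7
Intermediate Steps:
l(v, d) = 317*d + 398*v (l(v, d) = (317*d + 397*v) + v = 317*d + 398*v)
1/(964774 + l(872, V)) = 1/(964774 + (317*488 + 398*872)) = 1/(964774 + (154696 + 347056)) = 1/(964774 + 501752) = 1/1466526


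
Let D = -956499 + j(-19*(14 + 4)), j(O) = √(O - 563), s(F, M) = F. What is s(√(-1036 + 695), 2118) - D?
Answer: 956499 + I*√341 - I*√905 ≈ 9.565e+5 - 11.617*I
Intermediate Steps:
j(O) = √(-563 + O)
D = -956499 + I*√905 (D = -956499 + √(-563 - 19*(14 + 4)) = -956499 + √(-563 - 19*18) = -956499 + √(-563 - 342) = -956499 + √(-905) = -956499 + I*√905 ≈ -9.565e+5 + 30.083*I)
s(√(-1036 + 695), 2118) - D = √(-1036 + 695) - (-956499 + I*√905) = √(-341) + (956499 - I*√905) = I*√341 + (956499 - I*√905) = 956499 + I*√341 - I*√905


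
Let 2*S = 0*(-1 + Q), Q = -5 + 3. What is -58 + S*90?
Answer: -58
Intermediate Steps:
Q = -2
S = 0 (S = (0*(-1 - 2))/2 = (0*(-3))/2 = (½)*0 = 0)
-58 + S*90 = -58 + 0*90 = -58 + 0 = -58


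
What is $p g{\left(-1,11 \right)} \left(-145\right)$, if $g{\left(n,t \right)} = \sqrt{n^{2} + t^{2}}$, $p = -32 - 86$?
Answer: $17110 \sqrt{122} \approx 1.8899 \cdot 10^{5}$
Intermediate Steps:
$p = -118$
$p g{\left(-1,11 \right)} \left(-145\right) = - 118 \sqrt{\left(-1\right)^{2} + 11^{2}} \left(-145\right) = - 118 \sqrt{1 + 121} \left(-145\right) = - 118 \sqrt{122} \left(-145\right) = 17110 \sqrt{122}$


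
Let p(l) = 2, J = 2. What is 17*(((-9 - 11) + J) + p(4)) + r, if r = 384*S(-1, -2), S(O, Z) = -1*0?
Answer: -272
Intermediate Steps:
S(O, Z) = 0
r = 0 (r = 384*0 = 0)
17*(((-9 - 11) + J) + p(4)) + r = 17*(((-9 - 11) + 2) + 2) + 0 = 17*((-20 + 2) + 2) + 0 = 17*(-18 + 2) + 0 = 17*(-16) + 0 = -272 + 0 = -272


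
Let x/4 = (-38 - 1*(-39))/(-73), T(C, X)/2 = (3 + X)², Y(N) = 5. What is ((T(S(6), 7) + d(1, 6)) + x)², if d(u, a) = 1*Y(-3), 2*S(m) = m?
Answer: 223831521/5329 ≈ 42003.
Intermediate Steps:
S(m) = m/2
T(C, X) = 2*(3 + X)²
d(u, a) = 5 (d(u, a) = 1*5 = 5)
x = -4/73 (x = 4*((-38 - 1*(-39))/(-73)) = 4*((-38 + 39)*(-1/73)) = 4*(1*(-1/73)) = 4*(-1/73) = -4/73 ≈ -0.054795)
((T(S(6), 7) + d(1, 6)) + x)² = ((2*(3 + 7)² + 5) - 4/73)² = ((2*10² + 5) - 4/73)² = ((2*100 + 5) - 4/73)² = ((200 + 5) - 4/73)² = (205 - 4/73)² = (14961/73)² = 223831521/5329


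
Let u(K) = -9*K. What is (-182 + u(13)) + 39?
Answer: -260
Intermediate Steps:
(-182 + u(13)) + 39 = (-182 - 9*13) + 39 = (-182 - 117) + 39 = -299 + 39 = -260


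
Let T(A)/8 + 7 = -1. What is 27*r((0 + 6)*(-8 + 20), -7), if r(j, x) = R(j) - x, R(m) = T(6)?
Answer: -1539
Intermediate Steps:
T(A) = -64 (T(A) = -56 + 8*(-1) = -56 - 8 = -64)
R(m) = -64
r(j, x) = -64 - x
27*r((0 + 6)*(-8 + 20), -7) = 27*(-64 - 1*(-7)) = 27*(-64 + 7) = 27*(-57) = -1539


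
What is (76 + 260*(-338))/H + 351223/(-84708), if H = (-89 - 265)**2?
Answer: -1429210075/294868548 ≈ -4.8469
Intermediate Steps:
H = 125316 (H = (-354)**2 = 125316)
(76 + 260*(-338))/H + 351223/(-84708) = (76 + 260*(-338))/125316 + 351223/(-84708) = (76 - 87880)*(1/125316) + 351223*(-1/84708) = -87804*1/125316 - 351223/84708 = -2439/3481 - 351223/84708 = -1429210075/294868548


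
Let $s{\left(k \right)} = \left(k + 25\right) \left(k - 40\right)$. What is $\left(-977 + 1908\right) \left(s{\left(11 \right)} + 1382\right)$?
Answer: $314678$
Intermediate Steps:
$s{\left(k \right)} = \left(-40 + k\right) \left(25 + k\right)$ ($s{\left(k \right)} = \left(25 + k\right) \left(-40 + k\right) = \left(-40 + k\right) \left(25 + k\right)$)
$\left(-977 + 1908\right) \left(s{\left(11 \right)} + 1382\right) = \left(-977 + 1908\right) \left(\left(-1000 + 11^{2} - 165\right) + 1382\right) = 931 \left(\left(-1000 + 121 - 165\right) + 1382\right) = 931 \left(-1044 + 1382\right) = 931 \cdot 338 = 314678$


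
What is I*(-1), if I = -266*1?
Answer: 266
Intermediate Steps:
I = -266
I*(-1) = -266*(-1) = 266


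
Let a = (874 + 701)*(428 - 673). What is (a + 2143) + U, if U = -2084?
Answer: -385816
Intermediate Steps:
a = -385875 (a = 1575*(-245) = -385875)
(a + 2143) + U = (-385875 + 2143) - 2084 = -383732 - 2084 = -385816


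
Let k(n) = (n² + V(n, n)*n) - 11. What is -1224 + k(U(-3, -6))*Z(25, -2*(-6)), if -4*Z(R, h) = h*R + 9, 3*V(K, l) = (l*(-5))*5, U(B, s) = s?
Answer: 80079/4 ≈ 20020.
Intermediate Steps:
V(K, l) = -25*l/3 (V(K, l) = ((l*(-5))*5)/3 = (-5*l*5)/3 = (-25*l)/3 = -25*l/3)
k(n) = -11 - 22*n²/3 (k(n) = (n² + (-25*n/3)*n) - 11 = (n² - 25*n²/3) - 11 = -22*n²/3 - 11 = -11 - 22*n²/3)
Z(R, h) = -9/4 - R*h/4 (Z(R, h) = -(h*R + 9)/4 = -(R*h + 9)/4 = -(9 + R*h)/4 = -9/4 - R*h/4)
-1224 + k(U(-3, -6))*Z(25, -2*(-6)) = -1224 + (-11 - 22/3*(-6)²)*(-9/4 - ¼*25*(-2*(-6))) = -1224 + (-11 - 22/3*36)*(-9/4 - ¼*25*12) = -1224 + (-11 - 264)*(-9/4 - 75) = -1224 - 275*(-309/4) = -1224 + 84975/4 = 80079/4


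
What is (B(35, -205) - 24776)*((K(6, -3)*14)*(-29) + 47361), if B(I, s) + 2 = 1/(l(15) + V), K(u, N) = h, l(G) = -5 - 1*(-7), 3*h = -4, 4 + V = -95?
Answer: -345395032169/291 ≈ -1.1869e+9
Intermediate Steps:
V = -99 (V = -4 - 95 = -99)
h = -4/3 (h = (⅓)*(-4) = -4/3 ≈ -1.3333)
l(G) = 2 (l(G) = -5 + 7 = 2)
K(u, N) = -4/3
B(I, s) = -195/97 (B(I, s) = -2 + 1/(2 - 99) = -2 + 1/(-97) = -2 - 1/97 = -195/97)
(B(35, -205) - 24776)*((K(6, -3)*14)*(-29) + 47361) = (-195/97 - 24776)*(-4/3*14*(-29) + 47361) = -2403467*(-56/3*(-29) + 47361)/97 = -2403467*(1624/3 + 47361)/97 = -2403467/97*143707/3 = -345395032169/291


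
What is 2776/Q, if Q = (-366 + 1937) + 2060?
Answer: 2776/3631 ≈ 0.76453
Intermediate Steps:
Q = 3631 (Q = 1571 + 2060 = 3631)
2776/Q = 2776/3631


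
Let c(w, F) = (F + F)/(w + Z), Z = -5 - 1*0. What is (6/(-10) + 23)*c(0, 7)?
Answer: -1568/25 ≈ -62.720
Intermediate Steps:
Z = -5 (Z = -5 + 0 = -5)
c(w, F) = 2*F/(-5 + w) (c(w, F) = (F + F)/(w - 5) = (2*F)/(-5 + w) = 2*F/(-5 + w))
(6/(-10) + 23)*c(0, 7) = (6/(-10) + 23)*(2*7/(-5 + 0)) = (6*(-1/10) + 23)*(2*7/(-5)) = (-3/5 + 23)*(2*7*(-1/5)) = (112/5)*(-14/5) = -1568/25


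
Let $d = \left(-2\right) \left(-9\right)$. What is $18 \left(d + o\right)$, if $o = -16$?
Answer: $36$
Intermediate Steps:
$d = 18$
$18 \left(d + o\right) = 18 \left(18 - 16\right) = 18 \cdot 2 = 36$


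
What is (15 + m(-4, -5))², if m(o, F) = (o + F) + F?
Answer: 1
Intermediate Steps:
m(o, F) = o + 2*F (m(o, F) = (F + o) + F = o + 2*F)
(15 + m(-4, -5))² = (15 + (-4 + 2*(-5)))² = (15 + (-4 - 10))² = (15 - 14)² = 1² = 1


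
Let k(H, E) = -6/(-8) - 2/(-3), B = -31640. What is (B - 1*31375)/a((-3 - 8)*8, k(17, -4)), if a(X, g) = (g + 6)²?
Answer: -9074160/7921 ≈ -1145.6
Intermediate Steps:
k(H, E) = 17/12 (k(H, E) = -6*(-⅛) - 2*(-⅓) = ¾ + ⅔ = 17/12)
a(X, g) = (6 + g)²
(B - 1*31375)/a((-3 - 8)*8, k(17, -4)) = (-31640 - 1*31375)/((6 + 17/12)²) = (-31640 - 31375)/((89/12)²) = -63015/7921/144 = -63015*144/7921 = -9074160/7921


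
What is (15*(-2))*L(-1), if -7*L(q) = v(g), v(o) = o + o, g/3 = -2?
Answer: -360/7 ≈ -51.429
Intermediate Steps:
g = -6 (g = 3*(-2) = -6)
v(o) = 2*o
L(q) = 12/7 (L(q) = -2*(-6)/7 = -⅐*(-12) = 12/7)
(15*(-2))*L(-1) = (15*(-2))*(12/7) = -30*12/7 = -360/7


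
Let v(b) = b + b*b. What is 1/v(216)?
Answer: 1/46872 ≈ 2.1335e-5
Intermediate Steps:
v(b) = b + b**2
1/v(216) = 1/(216*(1 + 216)) = 1/(216*217) = 1/46872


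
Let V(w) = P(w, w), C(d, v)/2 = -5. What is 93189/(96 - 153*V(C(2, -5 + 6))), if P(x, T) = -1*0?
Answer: 31063/32 ≈ 970.72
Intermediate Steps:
C(d, v) = -10 (C(d, v) = 2*(-5) = -10)
P(x, T) = 0
V(w) = 0
93189/(96 - 153*V(C(2, -5 + 6))) = 93189/(96 - 153*0) = 93189/(96 + 0) = 93189/96 = 93189*(1/96) = 31063/32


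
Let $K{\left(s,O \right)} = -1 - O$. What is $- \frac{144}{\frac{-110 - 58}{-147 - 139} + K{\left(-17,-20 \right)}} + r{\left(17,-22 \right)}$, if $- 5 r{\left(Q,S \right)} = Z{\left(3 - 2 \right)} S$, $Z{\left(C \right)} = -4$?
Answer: $- \frac{349448}{14005} \approx -24.952$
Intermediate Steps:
$r{\left(Q,S \right)} = \frac{4 S}{5}$ ($r{\left(Q,S \right)} = - \frac{\left(-4\right) S}{5} = \frac{4 S}{5}$)
$- \frac{144}{\frac{-110 - 58}{-147 - 139} + K{\left(-17,-20 \right)}} + r{\left(17,-22 \right)} = - \frac{144}{\frac{-110 - 58}{-147 - 139} - -19} + \frac{4}{5} \left(-22\right) = - \frac{144}{- \frac{168}{-286} + \left(-1 + 20\right)} - \frac{88}{5} = - \frac{144}{\left(-168\right) \left(- \frac{1}{286}\right) + 19} - \frac{88}{5} = - \frac{144}{\frac{84}{143} + 19} - \frac{88}{5} = - \frac{144}{\frac{2801}{143}} - \frac{88}{5} = \left(-144\right) \frac{143}{2801} - \frac{88}{5} = - \frac{20592}{2801} - \frac{88}{5} = - \frac{349448}{14005}$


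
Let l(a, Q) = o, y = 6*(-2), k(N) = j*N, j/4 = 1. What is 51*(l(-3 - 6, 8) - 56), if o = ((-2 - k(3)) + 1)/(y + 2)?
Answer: -27897/10 ≈ -2789.7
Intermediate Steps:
j = 4 (j = 4*1 = 4)
k(N) = 4*N
y = -12
o = 13/10 (o = ((-2 - 4*3) + 1)/(-12 + 2) = ((-2 - 1*12) + 1)/(-10) = ((-2 - 12) + 1)*(-1/10) = (-14 + 1)*(-1/10) = -13*(-1/10) = 13/10 ≈ 1.3000)
l(a, Q) = 13/10
51*(l(-3 - 6, 8) - 56) = 51*(13/10 - 56) = 51*(-547/10) = -27897/10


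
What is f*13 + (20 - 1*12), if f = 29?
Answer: 385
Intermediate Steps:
f*13 + (20 - 1*12) = 29*13 + (20 - 1*12) = 377 + (20 - 12) = 377 + 8 = 385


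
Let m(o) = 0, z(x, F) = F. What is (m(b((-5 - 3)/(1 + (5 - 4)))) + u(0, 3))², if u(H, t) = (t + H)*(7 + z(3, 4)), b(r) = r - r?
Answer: 1089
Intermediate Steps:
b(r) = 0
u(H, t) = 11*H + 11*t (u(H, t) = (t + H)*(7 + 4) = (H + t)*11 = 11*H + 11*t)
(m(b((-5 - 3)/(1 + (5 - 4)))) + u(0, 3))² = (0 + (11*0 + 11*3))² = (0 + (0 + 33))² = (0 + 33)² = 33² = 1089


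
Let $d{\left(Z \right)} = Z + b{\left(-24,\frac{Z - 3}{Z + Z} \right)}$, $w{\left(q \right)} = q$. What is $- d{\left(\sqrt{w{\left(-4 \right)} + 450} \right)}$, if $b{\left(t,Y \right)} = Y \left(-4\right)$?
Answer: $2 - \frac{226 \sqrt{446}}{223} \approx -19.403$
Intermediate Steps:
$b{\left(t,Y \right)} = - 4 Y$
$d{\left(Z \right)} = Z - \frac{2 \left(-3 + Z\right)}{Z}$ ($d{\left(Z \right)} = Z - 4 \frac{Z - 3}{Z + Z} = Z - 4 \frac{-3 + Z}{2 Z} = Z - \frac{2 \left(-3 + Z\right)}{Z}$)
$- d{\left(\sqrt{w{\left(-4 \right)} + 450} \right)} = - (-2 + \sqrt{-4 + 450} + \frac{6}{\sqrt{-4 + 450}}) = - (-2 + \sqrt{446} + \frac{6}{\sqrt{446}}) = - (-2 + \sqrt{446} + 6 \frac{\sqrt{446}}{446}) = - (-2 + \sqrt{446} + \frac{3 \sqrt{446}}{223}) = - (-2 + \frac{226 \sqrt{446}}{223}) = 2 - \frac{226 \sqrt{446}}{223}$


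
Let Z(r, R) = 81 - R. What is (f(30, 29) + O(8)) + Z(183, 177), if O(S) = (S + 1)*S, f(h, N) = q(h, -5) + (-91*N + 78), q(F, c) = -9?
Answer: -2594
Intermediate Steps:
f(h, N) = 69 - 91*N (f(h, N) = -9 + (-91*N + 78) = -9 + (78 - 91*N) = 69 - 91*N)
O(S) = S*(1 + S) (O(S) = (1 + S)*S = S*(1 + S))
(f(30, 29) + O(8)) + Z(183, 177) = ((69 - 91*29) + 8*(1 + 8)) + (81 - 1*177) = ((69 - 2639) + 8*9) + (81 - 177) = (-2570 + 72) - 96 = -2498 - 96 = -2594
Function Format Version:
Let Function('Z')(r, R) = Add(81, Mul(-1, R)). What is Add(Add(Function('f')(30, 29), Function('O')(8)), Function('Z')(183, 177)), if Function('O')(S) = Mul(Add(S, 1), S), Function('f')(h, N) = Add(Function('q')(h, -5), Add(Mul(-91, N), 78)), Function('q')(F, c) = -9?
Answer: -2594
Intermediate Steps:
Function('f')(h, N) = Add(69, Mul(-91, N)) (Function('f')(h, N) = Add(-9, Add(Mul(-91, N), 78)) = Add(-9, Add(78, Mul(-91, N))) = Add(69, Mul(-91, N)))
Function('O')(S) = Mul(S, Add(1, S)) (Function('O')(S) = Mul(Add(1, S), S) = Mul(S, Add(1, S)))
Add(Add(Function('f')(30, 29), Function('O')(8)), Function('Z')(183, 177)) = Add(Add(Add(69, Mul(-91, 29)), Mul(8, Add(1, 8))), Add(81, Mul(-1, 177))) = Add(Add(Add(69, -2639), Mul(8, 9)), Add(81, -177)) = Add(Add(-2570, 72), -96) = Add(-2498, -96) = -2594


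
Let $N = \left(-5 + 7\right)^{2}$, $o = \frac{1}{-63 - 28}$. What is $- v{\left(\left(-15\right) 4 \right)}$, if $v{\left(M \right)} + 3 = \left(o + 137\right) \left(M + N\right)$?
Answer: $\frac{99767}{13} \approx 7674.4$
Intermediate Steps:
$o = - \frac{1}{91}$ ($o = \frac{1}{-91} = - \frac{1}{91} \approx -0.010989$)
$N = 4$ ($N = 2^{2} = 4$)
$v{\left(M \right)} = \frac{49591}{91} + \frac{12466 M}{91}$ ($v{\left(M \right)} = -3 + \left(- \frac{1}{91} + 137\right) \left(M + 4\right) = -3 + \frac{12466 \left(4 + M\right)}{91} = -3 + \left(\frac{49864}{91} + \frac{12466 M}{91}\right) = \frac{49591}{91} + \frac{12466 M}{91}$)
$- v{\left(\left(-15\right) 4 \right)} = - (\frac{49591}{91} + \frac{12466 \left(\left(-15\right) 4\right)}{91}) = - (\frac{49591}{91} + \frac{12466}{91} \left(-60\right)) = - (\frac{49591}{91} - \frac{747960}{91}) = \left(-1\right) \left(- \frac{99767}{13}\right) = \frac{99767}{13}$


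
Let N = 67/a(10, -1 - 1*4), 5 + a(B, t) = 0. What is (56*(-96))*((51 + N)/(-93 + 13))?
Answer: 63168/25 ≈ 2526.7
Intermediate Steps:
a(B, t) = -5 (a(B, t) = -5 + 0 = -5)
N = -67/5 (N = 67/(-5) = 67*(-⅕) = -67/5 ≈ -13.400)
(56*(-96))*((51 + N)/(-93 + 13)) = (56*(-96))*((51 - 67/5)/(-93 + 13)) = -1010688/(5*(-80)) = -1010688*(-1)/(5*80) = -5376*(-47/100) = 63168/25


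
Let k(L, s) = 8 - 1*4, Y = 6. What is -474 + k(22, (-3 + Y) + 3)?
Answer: -470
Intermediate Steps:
k(L, s) = 4 (k(L, s) = 8 - 4 = 4)
-474 + k(22, (-3 + Y) + 3) = -474 + 4 = -470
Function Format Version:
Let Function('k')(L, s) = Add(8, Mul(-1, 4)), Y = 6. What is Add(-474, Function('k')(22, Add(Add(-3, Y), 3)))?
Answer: -470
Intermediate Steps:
Function('k')(L, s) = 4 (Function('k')(L, s) = Add(8, -4) = 4)
Add(-474, Function('k')(22, Add(Add(-3, Y), 3))) = Add(-474, 4) = -470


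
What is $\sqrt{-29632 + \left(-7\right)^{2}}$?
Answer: $3 i \sqrt{3287} \approx 172.0 i$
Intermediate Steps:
$\sqrt{-29632 + \left(-7\right)^{2}} = \sqrt{-29632 + 49} = \sqrt{-29583} = 3 i \sqrt{3287}$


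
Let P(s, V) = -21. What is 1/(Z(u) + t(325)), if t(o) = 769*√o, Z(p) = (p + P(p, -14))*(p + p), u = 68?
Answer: -6392/151334661 + 3845*√13/151334661 ≈ 4.9370e-5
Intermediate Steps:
Z(p) = 2*p*(-21 + p) (Z(p) = (p - 21)*(p + p) = (-21 + p)*(2*p) = 2*p*(-21 + p))
1/(Z(u) + t(325)) = 1/(2*68*(-21 + 68) + 769*√325) = 1/(2*68*47 + 769*(5*√13)) = 1/(6392 + 3845*√13)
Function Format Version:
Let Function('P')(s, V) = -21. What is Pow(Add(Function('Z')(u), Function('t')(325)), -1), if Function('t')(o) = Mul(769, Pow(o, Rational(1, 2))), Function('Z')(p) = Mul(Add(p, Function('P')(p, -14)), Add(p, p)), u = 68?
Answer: Add(Rational(-6392, 151334661), Mul(Rational(3845, 151334661), Pow(13, Rational(1, 2)))) ≈ 4.9370e-5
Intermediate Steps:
Function('Z')(p) = Mul(2, p, Add(-21, p)) (Function('Z')(p) = Mul(Add(p, -21), Add(p, p)) = Mul(Add(-21, p), Mul(2, p)) = Mul(2, p, Add(-21, p)))
Pow(Add(Function('Z')(u), Function('t')(325)), -1) = Pow(Add(Mul(2, 68, Add(-21, 68)), Mul(769, Pow(325, Rational(1, 2)))), -1) = Pow(Add(Mul(2, 68, 47), Mul(769, Mul(5, Pow(13, Rational(1, 2))))), -1) = Pow(Add(6392, Mul(3845, Pow(13, Rational(1, 2)))), -1)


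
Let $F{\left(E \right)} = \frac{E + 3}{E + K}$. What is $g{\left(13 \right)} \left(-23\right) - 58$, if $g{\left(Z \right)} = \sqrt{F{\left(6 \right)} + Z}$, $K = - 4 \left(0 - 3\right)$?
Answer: $-58 - \frac{69 \sqrt{6}}{2} \approx -142.51$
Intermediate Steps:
$K = 12$ ($K = \left(-4\right) \left(-3\right) = 12$)
$F{\left(E \right)} = \frac{3 + E}{12 + E}$ ($F{\left(E \right)} = \frac{E + 3}{E + 12} = \frac{3 + E}{12 + E}$)
$g{\left(Z \right)} = \sqrt{\frac{1}{2} + Z}$ ($g{\left(Z \right)} = \sqrt{\frac{3 + 6}{12 + 6} + Z} = \sqrt{\frac{1}{18} \cdot 9 + Z} = \sqrt{\frac{1}{2} + Z}$)
$g{\left(13 \right)} \left(-23\right) - 58 = \frac{\sqrt{2 + 4 \cdot 13}}{2} \left(-23\right) - 58 = \frac{\sqrt{2 + 52}}{2} \left(-23\right) - 58 = \frac{\sqrt{54}}{2} \left(-23\right) - 58 = \frac{3 \sqrt{6}}{2} \left(-23\right) - 58 = - \frac{69 \sqrt{6}}{2} - 58 = -58 - \frac{69 \sqrt{6}}{2}$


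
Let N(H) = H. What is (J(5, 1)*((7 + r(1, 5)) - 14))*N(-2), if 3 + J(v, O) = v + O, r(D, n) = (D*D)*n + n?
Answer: -18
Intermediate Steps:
r(D, n) = n + n*D² (r(D, n) = D²*n + n = n*D² + n = n + n*D²)
J(v, O) = -3 + O + v (J(v, O) = -3 + (v + O) = -3 + (O + v) = -3 + O + v)
(J(5, 1)*((7 + r(1, 5)) - 14))*N(-2) = ((-3 + 1 + 5)*((7 + 5*(1 + 1²)) - 14))*(-2) = (3*((7 + 5*(1 + 1)) - 14))*(-2) = (3*((7 + 5*2) - 14))*(-2) = (3*((7 + 10) - 14))*(-2) = (3*(17 - 14))*(-2) = (3*3)*(-2) = 9*(-2) = -18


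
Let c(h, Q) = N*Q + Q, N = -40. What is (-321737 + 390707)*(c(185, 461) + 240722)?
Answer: 15362584710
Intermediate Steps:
c(h, Q) = -39*Q (c(h, Q) = -40*Q + Q = -39*Q)
(-321737 + 390707)*(c(185, 461) + 240722) = (-321737 + 390707)*(-39*461 + 240722) = 68970*(-17979 + 240722) = 68970*222743 = 15362584710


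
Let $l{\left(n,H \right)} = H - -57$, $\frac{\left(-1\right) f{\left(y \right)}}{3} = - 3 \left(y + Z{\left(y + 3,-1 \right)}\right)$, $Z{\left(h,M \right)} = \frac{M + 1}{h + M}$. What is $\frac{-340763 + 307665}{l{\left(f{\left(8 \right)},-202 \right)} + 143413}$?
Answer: $- \frac{16549}{71634} \approx -0.23102$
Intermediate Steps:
$Z{\left(h,M \right)} = \frac{1 + M}{M + h}$
$f{\left(y \right)} = 9 y$ ($f{\left(y \right)} = - 3 \left(- 3 \left(y + \frac{1 - 1}{-1 + \left(y + 3\right)}\right)\right) = - 3 \left(- 3 \left(y + \frac{1}{-1 + \left(3 + y\right)} 0\right)\right) = - 3 \left(- 3 \left(y + \frac{1}{2 + y} 0\right)\right) = - 3 \left(- 3 \left(y + 0\right)\right) = - 3 \left(- 3 y\right) = 9 y$)
$l{\left(n,H \right)} = 57 + H$ ($l{\left(n,H \right)} = H + 57 = 57 + H$)
$\frac{-340763 + 307665}{l{\left(f{\left(8 \right)},-202 \right)} + 143413} = \frac{-340763 + 307665}{\left(57 - 202\right) + 143413} = - \frac{33098}{-145 + 143413} = - \frac{33098}{143268} = \left(-33098\right) \frac{1}{143268} = - \frac{16549}{71634}$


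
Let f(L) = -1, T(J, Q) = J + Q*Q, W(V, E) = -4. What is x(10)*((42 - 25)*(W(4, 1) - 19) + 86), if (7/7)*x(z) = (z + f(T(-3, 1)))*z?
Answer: -27450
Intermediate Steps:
T(J, Q) = J + Q**2
x(z) = z*(-1 + z) (x(z) = (z - 1)*z = (-1 + z)*z = z*(-1 + z))
x(10)*((42 - 25)*(W(4, 1) - 19) + 86) = (10*(-1 + 10))*((42 - 25)*(-4 - 19) + 86) = (10*9)*(17*(-23) + 86) = 90*(-391 + 86) = 90*(-305) = -27450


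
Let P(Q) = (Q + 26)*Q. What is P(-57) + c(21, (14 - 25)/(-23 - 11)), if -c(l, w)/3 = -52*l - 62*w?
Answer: 86754/17 ≈ 5103.2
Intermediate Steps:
c(l, w) = 156*l + 186*w (c(l, w) = -3*(-52*l - 62*w) = -3*(-62*w - 52*l) = 156*l + 186*w)
P(Q) = Q*(26 + Q) (P(Q) = (26 + Q)*Q = Q*(26 + Q))
P(-57) + c(21, (14 - 25)/(-23 - 11)) = -57*(26 - 57) + (156*21 + 186*((14 - 25)/(-23 - 11))) = -57*(-31) + (3276 + 186*(-11/(-34))) = 1767 + (3276 + 186*(-11*(-1/34))) = 1767 + (3276 + 186*(11/34)) = 1767 + (3276 + 1023/17) = 1767 + 56715/17 = 86754/17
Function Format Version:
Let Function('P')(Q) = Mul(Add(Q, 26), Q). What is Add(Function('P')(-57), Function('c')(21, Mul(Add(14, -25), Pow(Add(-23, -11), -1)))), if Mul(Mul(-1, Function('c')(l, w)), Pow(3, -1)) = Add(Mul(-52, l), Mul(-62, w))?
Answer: Rational(86754, 17) ≈ 5103.2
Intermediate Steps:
Function('c')(l, w) = Add(Mul(156, l), Mul(186, w)) (Function('c')(l, w) = Mul(-3, Add(Mul(-52, l), Mul(-62, w))) = Mul(-3, Add(Mul(-62, w), Mul(-52, l))) = Add(Mul(156, l), Mul(186, w)))
Function('P')(Q) = Mul(Q, Add(26, Q)) (Function('P')(Q) = Mul(Add(26, Q), Q) = Mul(Q, Add(26, Q)))
Add(Function('P')(-57), Function('c')(21, Mul(Add(14, -25), Pow(Add(-23, -11), -1)))) = Add(Mul(-57, Add(26, -57)), Add(Mul(156, 21), Mul(186, Mul(Add(14, -25), Pow(Add(-23, -11), -1))))) = Add(Mul(-57, -31), Add(3276, Mul(186, Mul(-11, Pow(-34, -1))))) = Add(1767, Add(3276, Mul(186, Mul(-11, Rational(-1, 34))))) = Add(1767, Add(3276, Mul(186, Rational(11, 34)))) = Add(1767, Add(3276, Rational(1023, 17))) = Add(1767, Rational(56715, 17)) = Rational(86754, 17)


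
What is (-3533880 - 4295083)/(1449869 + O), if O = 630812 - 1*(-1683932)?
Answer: -7828963/3764613 ≈ -2.0796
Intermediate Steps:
O = 2314744 (O = 630812 + 1683932 = 2314744)
(-3533880 - 4295083)/(1449869 + O) = (-3533880 - 4295083)/(1449869 + 2314744) = -7828963/3764613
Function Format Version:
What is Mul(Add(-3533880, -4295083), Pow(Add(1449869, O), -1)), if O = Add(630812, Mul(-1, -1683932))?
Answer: Rational(-7828963, 3764613) ≈ -2.0796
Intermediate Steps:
O = 2314744 (O = Add(630812, 1683932) = 2314744)
Mul(Add(-3533880, -4295083), Pow(Add(1449869, O), -1)) = Mul(Add(-3533880, -4295083), Pow(Add(1449869, 2314744), -1)) = Mul(-7828963, Pow(3764613, -1)) = Mul(-7828963, Rational(1, 3764613)) = Rational(-7828963, 3764613)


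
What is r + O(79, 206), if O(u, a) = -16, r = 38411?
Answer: 38395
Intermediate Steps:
r + O(79, 206) = 38411 - 16 = 38395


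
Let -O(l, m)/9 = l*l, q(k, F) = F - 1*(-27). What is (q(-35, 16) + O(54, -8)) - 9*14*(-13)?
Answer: -24563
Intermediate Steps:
q(k, F) = 27 + F (q(k, F) = F + 27 = 27 + F)
O(l, m) = -9*l² (O(l, m) = -9*l*l = -9*l²)
(q(-35, 16) + O(54, -8)) - 9*14*(-13) = ((27 + 16) - 9*54²) - 9*14*(-13) = (43 - 9*2916) - 126*(-13) = (43 - 26244) + 1638 = -26201 + 1638 = -24563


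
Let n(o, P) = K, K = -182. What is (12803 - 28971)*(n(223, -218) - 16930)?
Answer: 276666816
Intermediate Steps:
n(o, P) = -182
(12803 - 28971)*(n(223, -218) - 16930) = (12803 - 28971)*(-182 - 16930) = -16168*(-17112) = 276666816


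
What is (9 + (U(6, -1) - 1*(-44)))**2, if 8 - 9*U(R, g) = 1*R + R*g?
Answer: 235225/81 ≈ 2904.0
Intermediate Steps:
U(R, g) = 8/9 - R/9 - R*g/9 (U(R, g) = 8/9 - (1*R + R*g)/9 = 8/9 - (R + R*g)/9 = 8/9 + (-R/9 - R*g/9) = 8/9 - R/9 - R*g/9)
(9 + (U(6, -1) - 1*(-44)))**2 = (9 + ((8/9 - 1/9*6 - 1/9*6*(-1)) - 1*(-44)))**2 = (9 + ((8/9 - 2/3 + 2/3) + 44))**2 = (9 + (8/9 + 44))**2 = (9 + 404/9)**2 = (485/9)**2 = 235225/81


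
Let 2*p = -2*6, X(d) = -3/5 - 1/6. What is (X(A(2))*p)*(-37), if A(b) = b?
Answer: -851/5 ≈ -170.20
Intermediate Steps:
X(d) = -23/30 (X(d) = -3*1/5 - 1*1/6 = -3/5 - 1/6 = -23/30)
p = -6 (p = (-2*6)/2 = (1/2)*(-12) = -6)
(X(A(2))*p)*(-37) = -23/30*(-6)*(-37) = (23/5)*(-37) = -851/5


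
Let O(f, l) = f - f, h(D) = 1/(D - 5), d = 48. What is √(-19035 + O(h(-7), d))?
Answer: 9*I*√235 ≈ 137.97*I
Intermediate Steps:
h(D) = 1/(-5 + D)
O(f, l) = 0
√(-19035 + O(h(-7), d)) = √(-19035 + 0) = √(-19035) = 9*I*√235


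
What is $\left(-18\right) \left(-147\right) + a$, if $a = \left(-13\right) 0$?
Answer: $2646$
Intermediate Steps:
$a = 0$
$\left(-18\right) \left(-147\right) + a = \left(-18\right) \left(-147\right) + 0 = 2646 + 0 = 2646$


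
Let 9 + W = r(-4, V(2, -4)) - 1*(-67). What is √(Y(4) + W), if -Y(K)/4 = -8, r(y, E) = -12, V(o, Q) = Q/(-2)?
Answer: √78 ≈ 8.8318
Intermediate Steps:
V(o, Q) = -Q/2 (V(o, Q) = Q*(-½) = -Q/2)
Y(K) = 32 (Y(K) = -4*(-8) = 32)
W = 46 (W = -9 + (-12 - 1*(-67)) = -9 + (-12 + 67) = -9 + 55 = 46)
√(Y(4) + W) = √(32 + 46) = √78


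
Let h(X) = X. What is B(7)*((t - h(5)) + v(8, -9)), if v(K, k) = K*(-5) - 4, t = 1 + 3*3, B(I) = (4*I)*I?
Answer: -7644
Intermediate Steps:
B(I) = 4*I²
t = 10 (t = 1 + 9 = 10)
v(K, k) = -4 - 5*K (v(K, k) = -5*K - 4 = -4 - 5*K)
B(7)*((t - h(5)) + v(8, -9)) = (4*7²)*((10 - 1*5) + (-4 - 5*8)) = (4*49)*((10 - 5) + (-4 - 40)) = 196*(5 - 44) = 196*(-39) = -7644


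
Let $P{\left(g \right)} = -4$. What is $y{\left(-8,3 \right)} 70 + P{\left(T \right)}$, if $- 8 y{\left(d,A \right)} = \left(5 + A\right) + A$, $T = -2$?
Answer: $- \frac{401}{4} \approx -100.25$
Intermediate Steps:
$y{\left(d,A \right)} = - \frac{5}{8} - \frac{A}{4}$ ($y{\left(d,A \right)} = - \frac{\left(5 + A\right) + A}{8} = - \frac{5 + 2 A}{8} = - \frac{5}{8} - \frac{A}{4}$)
$y{\left(-8,3 \right)} 70 + P{\left(T \right)} = \left(- \frac{5}{8} - \frac{3}{4}\right) 70 - 4 = \left(- \frac{11}{8}\right) 70 - 4 = - \frac{385}{4} - 4 = - \frac{401}{4}$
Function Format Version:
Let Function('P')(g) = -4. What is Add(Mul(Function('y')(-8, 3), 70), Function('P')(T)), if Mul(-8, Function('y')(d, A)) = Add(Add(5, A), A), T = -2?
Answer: Rational(-401, 4) ≈ -100.25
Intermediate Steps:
Function('y')(d, A) = Add(Rational(-5, 8), Mul(Rational(-1, 4), A)) (Function('y')(d, A) = Mul(Rational(-1, 8), Add(Add(5, A), A)) = Mul(Rational(-1, 8), Add(5, Mul(2, A))) = Add(Rational(-5, 8), Mul(Rational(-1, 4), A)))
Add(Mul(Function('y')(-8, 3), 70), Function('P')(T)) = Add(Mul(Add(Rational(-5, 8), Mul(Rational(-1, 4), 3)), 70), -4) = Add(Mul(Add(Rational(-5, 8), Rational(-3, 4)), 70), -4) = Add(Mul(Rational(-11, 8), 70), -4) = Add(Rational(-385, 4), -4) = Rational(-401, 4)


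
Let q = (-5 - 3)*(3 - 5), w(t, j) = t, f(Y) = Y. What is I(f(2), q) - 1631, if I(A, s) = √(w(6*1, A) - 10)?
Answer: -1631 + 2*I ≈ -1631.0 + 2.0*I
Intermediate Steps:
q = 16 (q = -8*(-2) = 16)
I(A, s) = 2*I (I(A, s) = √(6*1 - 10) = √(6 - 10) = √(-4) = 2*I)
I(f(2), q) - 1631 = 2*I - 1631 = -1631 + 2*I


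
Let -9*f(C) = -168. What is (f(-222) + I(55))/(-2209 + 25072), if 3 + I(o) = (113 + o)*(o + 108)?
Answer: 82199/68589 ≈ 1.1984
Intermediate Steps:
f(C) = 56/3 (f(C) = -⅑*(-168) = 56/3)
I(o) = -3 + (108 + o)*(113 + o) (I(o) = -3 + (113 + o)*(o + 108) = -3 + (113 + o)*(108 + o) = -3 + (108 + o)*(113 + o))
(f(-222) + I(55))/(-2209 + 25072) = (56/3 + (12201 + 55² + 221*55))/(-2209 + 25072) = (56/3 + (12201 + 3025 + 12155))/22863 = (56/3 + 27381)*(1/22863) = (82199/3)*(1/22863) = 82199/68589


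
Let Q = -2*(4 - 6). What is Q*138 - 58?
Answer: 494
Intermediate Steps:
Q = 4 (Q = -2*(-2) = 4)
Q*138 - 58 = 4*138 - 58 = 552 - 58 = 494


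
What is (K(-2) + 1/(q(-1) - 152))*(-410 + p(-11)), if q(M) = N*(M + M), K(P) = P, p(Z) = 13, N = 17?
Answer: 148081/186 ≈ 796.13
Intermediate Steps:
q(M) = 34*M (q(M) = 17*(M + M) = 17*(2*M) = 34*M)
(K(-2) + 1/(q(-1) - 152))*(-410 + p(-11)) = (-2 + 1/(34*(-1) - 152))*(-410 + 13) = (-2 + 1/(-34 - 152))*(-397) = (-2 + 1/(-186))*(-397) = (-2 - 1/186)*(-397) = -373/186*(-397) = 148081/186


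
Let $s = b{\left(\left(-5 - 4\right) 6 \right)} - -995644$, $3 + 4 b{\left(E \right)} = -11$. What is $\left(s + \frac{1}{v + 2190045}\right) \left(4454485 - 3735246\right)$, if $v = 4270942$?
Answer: $\frac{9253470518593320411}{12921974} \approx 7.161 \cdot 10^{11}$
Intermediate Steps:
$b{\left(E \right)} = - \frac{7}{2}$ ($b{\left(E \right)} = - \frac{3}{4} + \frac{1}{4} \left(-11\right) = - \frac{3}{4} - \frac{11}{4} = - \frac{7}{2}$)
$s = \frac{1991281}{2}$ ($s = - \frac{7}{2} - -995644 = - \frac{7}{2} + 995644 = \frac{1991281}{2} \approx 9.9564 \cdot 10^{5}$)
$\left(s + \frac{1}{v + 2190045}\right) \left(4454485 - 3735246\right) = \left(\frac{1991281}{2} + \frac{1}{4270942 + 2190045}\right) \left(4454485 - 3735246\right) = \left(\frac{1991281}{2} + \frac{1}{6460987}\right) 719239 = \frac{12865640654349}{12921974} \cdot 719239 = \frac{9253470518593320411}{12921974}$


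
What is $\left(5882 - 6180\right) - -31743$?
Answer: $31445$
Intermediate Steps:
$\left(5882 - 6180\right) - -31743 = -298 + 31743 = 31445$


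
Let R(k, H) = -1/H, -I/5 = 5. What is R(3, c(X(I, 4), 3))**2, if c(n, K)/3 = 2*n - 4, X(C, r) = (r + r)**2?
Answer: 1/138384 ≈ 7.2263e-6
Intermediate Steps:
I = -25 (I = -5*5 = -25)
X(C, r) = 4*r**2 (X(C, r) = (2*r)**2 = 4*r**2)
c(n, K) = -12 + 6*n (c(n, K) = 3*(2*n - 4) = 3*(-4 + 2*n) = -12 + 6*n)
R(3, c(X(I, 4), 3))**2 = (-1/(-12 + 6*(4*4**2)))**2 = (-1/(-12 + 6*(4*16)))**2 = (-1/(-12 + 6*64))**2 = (-1/(-12 + 384))**2 = (-1/372)**2 = 1/138384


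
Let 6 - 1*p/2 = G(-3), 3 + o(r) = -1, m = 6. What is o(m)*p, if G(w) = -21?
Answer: -216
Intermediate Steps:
o(r) = -4 (o(r) = -3 - 1 = -4)
p = 54 (p = 12 - 2*(-21) = 12 + 42 = 54)
o(m)*p = -4*54 = -216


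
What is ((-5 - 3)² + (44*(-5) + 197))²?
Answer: 1681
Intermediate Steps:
((-5 - 3)² + (44*(-5) + 197))² = ((-8)² + (-220 + 197))² = (64 - 23)² = 41² = 1681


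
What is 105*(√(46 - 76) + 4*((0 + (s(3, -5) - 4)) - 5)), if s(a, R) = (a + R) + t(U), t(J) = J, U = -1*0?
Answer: -4620 + 105*I*√30 ≈ -4620.0 + 575.11*I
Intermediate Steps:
U = 0
s(a, R) = R + a (s(a, R) = (a + R) + 0 = (R + a) + 0 = R + a)
105*(√(46 - 76) + 4*((0 + (s(3, -5) - 4)) - 5)) = 105*(√(46 - 76) + 4*((0 + ((-5 + 3) - 4)) - 5)) = 105*(√(-30) + 4*((0 + (-2 - 4)) - 5)) = 105*(I*√30 + 4*((0 - 6) - 5)) = 105*(I*√30 + 4*(-6 - 5)) = 105*(I*√30 + 4*(-11)) = 105*(I*√30 - 44) = 105*(-44 + I*√30) = -4620 + 105*I*√30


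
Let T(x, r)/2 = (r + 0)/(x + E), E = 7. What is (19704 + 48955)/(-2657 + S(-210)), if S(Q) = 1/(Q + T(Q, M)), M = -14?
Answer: -417858674/16170531 ≈ -25.841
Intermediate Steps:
T(x, r) = 2*r/(7 + x) (T(x, r) = 2*((r + 0)/(x + 7)) = 2*(r/(7 + x)) = 2*r/(7 + x))
S(Q) = 1/(Q - 28/(7 + Q)) (S(Q) = 1/(Q + 2*(-14)/(7 + Q)) = 1/(Q - 28/(7 + Q)))
(19704 + 48955)/(-2657 + S(-210)) = (19704 + 48955)/(-2657 + (7 - 210)/(-28 - 210*(7 - 210))) = 68659/(-2657 - 203/(-28 - 210*(-203))) = 68659/(-2657 - 203/(-28 + 42630)) = 68659/(-2657 - 203/42602) = 68659/(-2657 + (1/42602)*(-203)) = 68659/(-2657 - 29/6086) = 68659/(-16170531/6086) = 68659*(-6086/16170531) = -417858674/16170531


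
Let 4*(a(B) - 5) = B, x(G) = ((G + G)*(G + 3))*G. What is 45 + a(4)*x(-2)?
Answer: 93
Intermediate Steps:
x(G) = 2*G²*(3 + G) (x(G) = ((2*G)*(3 + G))*G = (2*G*(3 + G))*G = 2*G²*(3 + G))
a(B) = 5 + B/4
45 + a(4)*x(-2) = 45 + (5 + (¼)*4)*(2*(-2)²*(3 - 2)) = 45 + (5 + 1)*(2*4*1) = 45 + 6*8 = 45 + 48 = 93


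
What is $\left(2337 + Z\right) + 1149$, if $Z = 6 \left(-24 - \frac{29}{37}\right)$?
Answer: $\frac{123480}{37} \approx 3337.3$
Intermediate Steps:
$Z = - \frac{5502}{37}$ ($Z = 6 \left(-24 - 29 \cdot \frac{1}{37}\right) = 6 \left(-24 - \frac{29}{37}\right) = 6 \left(- \frac{917}{37}\right) = - \frac{5502}{37} \approx -148.7$)
$\left(2337 + Z\right) + 1149 = \left(2337 - \frac{5502}{37}\right) + 1149 = \frac{80967}{37} + 1149 = \frac{123480}{37}$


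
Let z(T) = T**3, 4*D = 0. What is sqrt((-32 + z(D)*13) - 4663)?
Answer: I*sqrt(4695) ≈ 68.52*I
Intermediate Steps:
D = 0 (D = (1/4)*0 = 0)
sqrt((-32 + z(D)*13) - 4663) = sqrt((-32 + 0**3*13) - 4663) = sqrt((-32 + 0*13) - 4663) = sqrt((-32 + 0) - 4663) = sqrt(-32 - 4663) = sqrt(-4695) = I*sqrt(4695)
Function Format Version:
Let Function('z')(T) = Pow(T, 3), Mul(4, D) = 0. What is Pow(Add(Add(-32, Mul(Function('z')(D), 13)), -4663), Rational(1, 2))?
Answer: Mul(I, Pow(4695, Rational(1, 2))) ≈ Mul(68.520, I)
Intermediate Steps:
D = 0 (D = Mul(Rational(1, 4), 0) = 0)
Pow(Add(Add(-32, Mul(Function('z')(D), 13)), -4663), Rational(1, 2)) = Pow(Add(Add(-32, Mul(Pow(0, 3), 13)), -4663), Rational(1, 2)) = Pow(Add(Add(-32, Mul(0, 13)), -4663), Rational(1, 2)) = Pow(Add(Add(-32, 0), -4663), Rational(1, 2)) = Pow(Add(-32, -4663), Rational(1, 2)) = Pow(-4695, Rational(1, 2)) = Mul(I, Pow(4695, Rational(1, 2)))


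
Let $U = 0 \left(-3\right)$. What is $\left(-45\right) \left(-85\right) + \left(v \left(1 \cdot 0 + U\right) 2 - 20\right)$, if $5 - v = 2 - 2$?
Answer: $3805$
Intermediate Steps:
$v = 5$ ($v = 5 - \left(2 - 2\right) = 5 - 0 = 5 + 0 = 5$)
$U = 0$
$\left(-45\right) \left(-85\right) + \left(v \left(1 \cdot 0 + U\right) 2 - 20\right) = \left(-45\right) \left(-85\right) - \left(20 - 5 \left(1 \cdot 0 + 0\right) 2\right) = 3825 - \left(20 - 5 \left(0 + 0\right) 2\right) = 3825 - \left(20 - 5 \cdot 0 \cdot 2\right) = 3825 + \left(0 \cdot 2 - 20\right) = 3825 + \left(0 - 20\right) = 3825 - 20 = 3805$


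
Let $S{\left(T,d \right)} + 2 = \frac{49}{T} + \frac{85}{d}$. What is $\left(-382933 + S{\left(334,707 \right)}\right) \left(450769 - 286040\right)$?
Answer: $- \frac{14895692634723813}{236138} \approx -6.308 \cdot 10^{10}$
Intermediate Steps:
$S{\left(T,d \right)} = -2 + \frac{49}{T} + \frac{85}{d}$ ($S{\left(T,d \right)} = -2 + \left(\frac{49}{T} + \frac{85}{d}\right) = -2 + \frac{49}{T} + \frac{85}{d}$)
$\left(-382933 + S{\left(334,707 \right)}\right) \left(450769 - 286040\right) = \left(-382933 + \left(-2 + \frac{49}{334} + \frac{85}{707}\right)\right) \left(450769 - 286040\right) = \left(-382933 + \left(-2 + 49 \cdot \frac{1}{334} + 85 \cdot \frac{1}{707}\right)\right) 164729 = \left(-382933 + \left(-2 + \frac{49}{334} + \frac{85}{707}\right)\right) 164729 = \left(-382933 - \frac{409243}{236138}\right) 164729 = \left(- \frac{90425441997}{236138}\right) 164729 = - \frac{14895692634723813}{236138}$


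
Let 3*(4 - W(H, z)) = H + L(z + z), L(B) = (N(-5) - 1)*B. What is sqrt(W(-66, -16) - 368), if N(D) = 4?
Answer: I*sqrt(310) ≈ 17.607*I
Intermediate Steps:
L(B) = 3*B (L(B) = (4 - 1)*B = 3*B)
W(H, z) = 4 - 2*z - H/3 (W(H, z) = 4 - (H + 3*(z + z))/3 = 4 - (H + 3*(2*z))/3 = 4 - (H + 6*z)/3 = 4 + (-2*z - H/3) = 4 - 2*z - H/3)
sqrt(W(-66, -16) - 368) = sqrt((4 - 2*(-16) - 1/3*(-66)) - 368) = sqrt((4 + 32 + 22) - 368) = sqrt(58 - 368) = sqrt(-310) = I*sqrt(310)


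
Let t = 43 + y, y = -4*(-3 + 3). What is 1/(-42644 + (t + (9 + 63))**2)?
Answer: -1/29419 ≈ -3.3992e-5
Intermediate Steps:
y = 0 (y = -4*0 = 0)
t = 43 (t = 43 + 0 = 43)
1/(-42644 + (t + (9 + 63))**2) = 1/(-42644 + (43 + (9 + 63))**2) = 1/(-42644 + (43 + 72)**2) = 1/(-42644 + 115**2) = 1/(-42644 + 13225) = 1/(-29419) = -1/29419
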